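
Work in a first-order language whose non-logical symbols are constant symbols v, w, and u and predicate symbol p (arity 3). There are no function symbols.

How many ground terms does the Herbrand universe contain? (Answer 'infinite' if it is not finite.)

There are no function symbols, so every ground term is one of the 3 constants.
The Herbrand universe is {v, w, u}, which is finite with 3 elements.

3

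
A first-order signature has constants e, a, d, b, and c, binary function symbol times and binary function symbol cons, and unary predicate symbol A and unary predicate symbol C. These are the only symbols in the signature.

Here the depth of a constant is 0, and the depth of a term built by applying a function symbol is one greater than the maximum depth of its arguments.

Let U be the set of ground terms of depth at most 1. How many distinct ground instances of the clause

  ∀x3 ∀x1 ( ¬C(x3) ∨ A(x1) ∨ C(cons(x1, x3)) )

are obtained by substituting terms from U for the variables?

3025

Ground terms of depth ≤ 1:
  Count level by level. With function symbols times/2, cons/2, the terms of depth ≤ k are the 5 constants together with each function applied to depth-≤(k−1) tuples, so N_k = 5 + N_{k-1}^2 + N_{k-1}^2.
  N_0 = 5
  N_1 = 5 + 5^2 + 5^2 = 55
So there are 55 ground terms available for substitution.
Each of x3, x1 ranges independently over the available ground terms, and distinct assignments produce distinct instances.
Number of ground instances = 55^2 = 3025.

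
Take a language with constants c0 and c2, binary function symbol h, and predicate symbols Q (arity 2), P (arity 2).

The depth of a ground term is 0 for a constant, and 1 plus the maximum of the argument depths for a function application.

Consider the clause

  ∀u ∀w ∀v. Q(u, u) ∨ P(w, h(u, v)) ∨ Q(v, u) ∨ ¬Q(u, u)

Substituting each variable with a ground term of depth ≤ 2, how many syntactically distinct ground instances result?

Ground terms of depth ≤ 2:
  Count level by level. With function symbols h/2, the terms of depth ≤ k are the 2 constants together with each function applied to depth-≤(k−1) tuples, so N_k = 2 + N_{k-1}^2.
  N_0 = 2
  N_1 = 2 + 2^2 = 6
  N_2 = 2 + 6^2 = 38
So there are 38 ground terms available for substitution.
The clause has 3 distinct variables (u, w, v), each appearing in the body. In the free term algebra distinct substitutions yield syntactically distinct ground instances.
Number of ground instances = 38^3 = 54872.

54872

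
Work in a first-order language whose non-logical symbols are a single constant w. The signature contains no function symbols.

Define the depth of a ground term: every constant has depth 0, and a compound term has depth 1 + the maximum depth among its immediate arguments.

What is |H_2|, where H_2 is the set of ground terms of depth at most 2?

With no function symbols every ground term is a constant, so there is exactly 1 ground term at every depth bound.
N_0 = 1
N_1 = 1
N_2 = 1
Explicitly: w.

1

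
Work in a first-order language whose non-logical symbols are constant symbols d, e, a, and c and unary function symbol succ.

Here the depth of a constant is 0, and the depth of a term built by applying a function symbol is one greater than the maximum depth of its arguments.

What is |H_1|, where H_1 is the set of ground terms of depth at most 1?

8

Let N_k = |{terms of depth ≤ k}|. Then N_0 = 4 and N_k = 4 + N_{k-1} for k ≥ 1 (one summand per function symbol, arity giving the exponent).
N_0 = 4
N_1 = 4 + 4 = 8
Explicitly: d, e, a, c, succ(d), succ(e), succ(a), succ(c).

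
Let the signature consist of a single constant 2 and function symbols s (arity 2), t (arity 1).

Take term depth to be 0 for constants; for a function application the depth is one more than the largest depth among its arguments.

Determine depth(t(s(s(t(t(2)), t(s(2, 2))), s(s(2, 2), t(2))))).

5

depth(t(2)) = 1 + depth(2) = 1 + 0 = 1
depth(t(t(2))) = 1 + depth(t(2)) = 1 + 1 = 2
depth(s(2, 2)) = 1 + max(0, 0) = 1
depth(t(s(2, 2))) = 1 + depth(s(2, 2)) = 1 + 1 = 2
depth(s(t(t(2)), t(s(2, 2)))) = 1 + max(2, 2) = 3
depth(s(s(2, 2), t(2))) = 1 + max(1, 1) = 2
depth(s(s(t(t(2)), t(s(2, 2))), s(s(2, 2), t(2)))) = 1 + max(3, 2) = 4
depth(t(s(s(t(t(2)), t(s(2, 2))), s(s(2, 2), t(2))))) = 1 + depth(s(s(t(t(2)), t(s(2, 2))), s(s(2, 2), t(2)))) = 1 + 4 = 5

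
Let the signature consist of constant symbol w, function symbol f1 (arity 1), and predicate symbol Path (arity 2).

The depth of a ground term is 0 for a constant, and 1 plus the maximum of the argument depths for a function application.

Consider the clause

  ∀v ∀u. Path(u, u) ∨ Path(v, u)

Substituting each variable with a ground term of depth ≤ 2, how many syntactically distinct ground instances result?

Ground terms of depth ≤ 2:
  If N_k denotes the number of depth-≤k ground terms, the 1 constant gives N_0 = 1, and each function symbol of arity r contributes N_{k-1}^r new terms at level k: N_k = 1 + N_{k-1}.
  N_0 = 1
  N_1 = 1 + 1 = 2
  N_2 = 1 + 2 = 3
So there are 3 ground terms available for substitution.
Each of v, u ranges independently over the available ground terms, and distinct assignments produce distinct instances.
Number of ground instances = 3^2 = 9.

9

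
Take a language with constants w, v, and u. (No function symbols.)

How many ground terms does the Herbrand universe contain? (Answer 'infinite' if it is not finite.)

3

There are no function symbols, so every ground term is one of the 3 constants.
The Herbrand universe is {w, v, u}, which is finite with 3 elements.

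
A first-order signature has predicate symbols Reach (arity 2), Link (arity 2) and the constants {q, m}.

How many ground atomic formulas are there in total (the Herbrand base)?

With no function symbols, the Herbrand universe is just the 2 constants.
Ground atoms per predicate: Reach: 2^2 = 4, Link: 2^2 = 4.
Herbrand base size = 4 + 4 = 8.

8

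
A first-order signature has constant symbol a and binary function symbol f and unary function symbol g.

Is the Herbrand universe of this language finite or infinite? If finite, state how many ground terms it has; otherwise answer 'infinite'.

The signature has at least one function symbol (f, arity 2) and at least one constant (a).
Iterating f gives infinitely many distinct ground terms: a, f(a, a), f(f(a, a), f(a, a)), ...
So the Herbrand universe is infinite.

infinite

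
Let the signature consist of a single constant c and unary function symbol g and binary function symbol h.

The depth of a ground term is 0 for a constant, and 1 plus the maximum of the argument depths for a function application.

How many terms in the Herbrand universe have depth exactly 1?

2

If N_k denotes the number of depth-≤k ground terms, the 1 constant gives N_0 = 1, and each function symbol of arity r contributes N_{k-1}^r new terms at level k: N_k = 1 + N_{k-1} + N_{k-1}^2.
N_0 = 1
N_1 = 1 + 1 + 1^2 = 3
Terms of depth exactly 1: N_1 − N_0 = 3 − 1 = 2.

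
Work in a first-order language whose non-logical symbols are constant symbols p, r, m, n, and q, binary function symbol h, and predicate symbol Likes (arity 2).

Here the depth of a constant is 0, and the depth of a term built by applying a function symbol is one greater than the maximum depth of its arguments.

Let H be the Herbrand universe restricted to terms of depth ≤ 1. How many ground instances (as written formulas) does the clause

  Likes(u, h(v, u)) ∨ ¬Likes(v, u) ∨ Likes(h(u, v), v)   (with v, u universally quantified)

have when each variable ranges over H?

Ground terms of depth ≤ 1:
  Let N_k count ground terms of depth at most k. Each non-constant term of depth ≤ k is some function symbol applied to depth-≤(k−1) arguments, giving N_k = 5 + N_{k-1}^2.
  N_0 = 5
  N_1 = 5 + 5^2 = 30
So there are 30 ground terms available for substitution.
The body mentions every one of the 2 quantified variables; since ground terms form a free algebra, no two substitutions collapse to the same formula.
Number of ground instances = 30^2 = 900.

900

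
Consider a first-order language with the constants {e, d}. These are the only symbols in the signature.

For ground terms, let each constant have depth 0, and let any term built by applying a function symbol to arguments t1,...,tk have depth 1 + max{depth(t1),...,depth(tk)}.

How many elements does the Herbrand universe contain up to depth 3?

2

With no function symbols every ground term is a constant, so there are exactly 2 ground terms at every depth bound.
N_0 = 2
N_1 = 2
N_2 = 2
N_3 = 2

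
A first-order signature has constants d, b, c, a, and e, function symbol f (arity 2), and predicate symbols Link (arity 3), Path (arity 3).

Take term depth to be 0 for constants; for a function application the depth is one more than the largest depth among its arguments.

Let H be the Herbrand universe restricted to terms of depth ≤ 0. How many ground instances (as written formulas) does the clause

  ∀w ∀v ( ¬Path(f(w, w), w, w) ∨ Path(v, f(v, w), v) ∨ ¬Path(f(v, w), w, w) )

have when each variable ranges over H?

Ground terms of depth ≤ 0:
  Count level by level. With function symbols f/2, the terms of depth ≤ k are the 5 constants together with each function applied to depth-≤(k−1) tuples, so N_k = 5 + N_{k-1}^2.
  N_0 = 5
  Explicitly: d, b, c, a, e.
So there are 5 ground terms available for substitution.
Each of w, v ranges independently over the available ground terms, and distinct assignments produce distinct instances.
Number of ground instances = 5^2 = 25.

25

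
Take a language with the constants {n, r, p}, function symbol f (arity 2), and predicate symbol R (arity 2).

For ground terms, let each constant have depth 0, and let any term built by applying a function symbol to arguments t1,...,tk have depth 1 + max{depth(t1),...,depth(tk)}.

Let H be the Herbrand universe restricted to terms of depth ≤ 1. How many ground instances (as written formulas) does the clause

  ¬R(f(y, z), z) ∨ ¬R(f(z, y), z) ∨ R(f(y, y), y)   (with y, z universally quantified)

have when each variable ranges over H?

Ground terms of depth ≤ 1:
  Count level by level. With function symbols f/2, the terms of depth ≤ k are the 3 constants together with each function applied to depth-≤(k−1) tuples, so N_k = 3 + N_{k-1}^2.
  N_0 = 3
  N_1 = 3 + 3^2 = 12
  Explicitly: n, r, p, f(n, n), f(n, r), f(n, p), f(r, n), f(r, r), f(r, p), f(p, n), f(p, r), f(p, p).
So there are 12 ground terms available for substitution.
The body mentions every one of the 2 quantified variables; since ground terms form a free algebra, no two substitutions collapse to the same formula.
Number of ground instances = 12^2 = 144.

144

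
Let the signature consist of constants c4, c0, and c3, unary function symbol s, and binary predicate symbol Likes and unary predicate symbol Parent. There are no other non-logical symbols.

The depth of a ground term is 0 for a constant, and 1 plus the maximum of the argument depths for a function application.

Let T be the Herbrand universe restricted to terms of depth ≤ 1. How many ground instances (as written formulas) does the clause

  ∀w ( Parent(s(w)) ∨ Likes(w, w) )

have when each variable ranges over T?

6

Ground terms of depth ≤ 1:
  If N_k denotes the number of depth-≤k ground terms, the 3 constants give N_0 = 3, and each function symbol of arity r contributes N_{k-1}^r new terms at level k: N_k = 3 + N_{k-1}.
  N_0 = 3
  N_1 = 3 + 3 = 6
  Explicitly: c4, c0, c3, s(c4), s(c0), s(c3).
So there are 6 ground terms available for substitution.
The body mentions the single quantified variable w; since ground terms form a free algebra, no two substitutions collapse to the same formula.
Number of ground instances = 6.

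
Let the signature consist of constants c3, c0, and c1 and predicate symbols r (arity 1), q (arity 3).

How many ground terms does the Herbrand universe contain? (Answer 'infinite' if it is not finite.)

There are no function symbols, so every ground term is one of the 3 constants.
The Herbrand universe is {c3, c0, c1}, which is finite with 3 elements.

3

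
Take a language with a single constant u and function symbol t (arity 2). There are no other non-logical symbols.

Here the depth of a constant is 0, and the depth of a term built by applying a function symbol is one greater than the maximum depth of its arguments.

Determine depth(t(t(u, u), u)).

2

depth(t(u, u)) = 1 + max(0, 0) = 1
depth(t(t(u, u), u)) = 1 + max(1, 0) = 2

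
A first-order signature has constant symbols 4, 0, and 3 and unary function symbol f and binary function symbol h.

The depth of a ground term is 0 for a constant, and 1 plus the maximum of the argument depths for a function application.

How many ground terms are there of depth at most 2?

Let N_k = |{terms of depth ≤ k}|. Then N_0 = 3 and N_k = 3 + N_{k-1} + N_{k-1}^2 for k ≥ 1 (one summand per function symbol, arity giving the exponent).
N_0 = 3
N_1 = 3 + 3 + 3^2 = 15
N_2 = 3 + 15 + 15^2 = 243

243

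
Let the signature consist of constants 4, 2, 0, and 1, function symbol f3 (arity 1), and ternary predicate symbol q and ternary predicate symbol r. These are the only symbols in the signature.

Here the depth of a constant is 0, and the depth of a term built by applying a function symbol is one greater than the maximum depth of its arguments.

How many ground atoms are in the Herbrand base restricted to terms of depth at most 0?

128

First count ground terms of depth ≤ 0.
Write N_k for the number of ground terms of depth ≤ k. A term of depth ≤ k is either a constant or a function symbol applied to arguments of depth ≤ k−1, so N_k = 4 + N_{k-1}.
N_0 = 4
So |H| = 4.
Each predicate of arity r yields |H|^r ground atoms (one per choice of an r-tuple from H):
  q: 4^3 = 64;  r: 4^3 = 64
Total ground atoms: 64 + 64 = 128.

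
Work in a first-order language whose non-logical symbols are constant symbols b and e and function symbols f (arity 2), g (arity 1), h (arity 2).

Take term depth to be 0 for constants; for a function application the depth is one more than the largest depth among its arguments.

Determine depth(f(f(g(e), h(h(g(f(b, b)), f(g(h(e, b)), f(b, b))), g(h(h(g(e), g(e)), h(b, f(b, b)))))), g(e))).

7

depth(g(e)) = 1 + depth(e) = 1 + 0 = 1
depth(f(b, b)) = 1 + max(0, 0) = 1
depth(g(f(b, b))) = 1 + depth(f(b, b)) = 1 + 1 = 2
depth(h(e, b)) = 1 + max(0, 0) = 1
depth(g(h(e, b))) = 1 + depth(h(e, b)) = 1 + 1 = 2
depth(f(g(h(e, b)), f(b, b))) = 1 + max(2, 1) = 3
depth(h(g(f(b, b)), f(g(h(e, b)), f(b, b)))) = 1 + max(2, 3) = 4
depth(h(g(e), g(e))) = 1 + max(1, 1) = 2
depth(h(b, f(b, b))) = 1 + max(0, 1) = 2
depth(h(h(g(e), g(e)), h(b, f(b, b)))) = 1 + max(2, 2) = 3
depth(g(h(h(g(e), g(e)), h(b, f(b, b))))) = 1 + depth(h(h(g(e), g(e)), h(b, f(b, b)))) = 1 + 3 = 4
depth(h(h(g(f(b, b)), f(g(h(e, b)), f(b, b))), g(h(h(g(e), g(e)), h(b, f(b, b)))))) = 1 + max(4, 4) = 5
depth(f(g(e), h(h(g(f(b, b)), f(g(h(e, b)), f(b, b))), g(h(h(g(e), g(e)), h(b, f(b, b))))))) = 1 + max(1, 5) = 6
depth(f(f(g(e), h(h(g(f(b, b)), f(g(h(e, b)), f(b, b))), g(h(h(g(e), g(e)), h(b, f(b, b)))))), g(e))) = 1 + max(6, 1) = 7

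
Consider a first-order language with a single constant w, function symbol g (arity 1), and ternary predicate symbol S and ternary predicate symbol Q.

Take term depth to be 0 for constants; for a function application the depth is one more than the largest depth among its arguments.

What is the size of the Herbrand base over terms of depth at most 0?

First count ground terms of depth ≤ 0.
Let N_k count ground terms of depth at most k. Each non-constant term of depth ≤ k is some function symbol applied to depth-≤(k−1) arguments, giving N_k = 1 + N_{k-1}.
N_0 = 1
So |H| = 1.
For each predicate symbol, the number of ground atoms is |H| raised to its arity; summing:
  S: 1^3 = 1;  Q: 1^3 = 1
Total ground atoms: 1 + 1 = 2.

2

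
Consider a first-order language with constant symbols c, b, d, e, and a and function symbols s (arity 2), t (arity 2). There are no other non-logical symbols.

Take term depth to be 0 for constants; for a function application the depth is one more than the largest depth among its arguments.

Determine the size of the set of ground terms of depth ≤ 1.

Let N_k count ground terms of depth at most k. Each non-constant term of depth ≤ k is some function symbol applied to depth-≤(k−1) arguments, giving N_k = 5 + N_{k-1}^2 + N_{k-1}^2.
N_0 = 5
N_1 = 5 + 5^2 + 5^2 = 55

55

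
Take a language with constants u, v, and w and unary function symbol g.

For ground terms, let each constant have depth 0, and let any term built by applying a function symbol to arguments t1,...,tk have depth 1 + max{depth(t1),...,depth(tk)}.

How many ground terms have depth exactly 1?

3

Let N_k = |{terms of depth ≤ k}|. Then N_0 = 3 and N_k = 3 + N_{k-1} for k ≥ 1 (one summand per function symbol, arity giving the exponent).
N_0 = 3
N_1 = 3 + 3 = 6
Terms of depth exactly 1: N_1 − N_0 = 6 − 3 = 3.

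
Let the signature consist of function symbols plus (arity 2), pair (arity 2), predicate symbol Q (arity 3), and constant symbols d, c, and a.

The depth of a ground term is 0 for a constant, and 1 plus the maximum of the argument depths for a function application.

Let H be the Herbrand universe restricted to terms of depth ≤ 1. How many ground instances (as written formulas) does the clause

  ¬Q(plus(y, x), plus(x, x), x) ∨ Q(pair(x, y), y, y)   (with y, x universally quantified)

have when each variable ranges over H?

441

Ground terms of depth ≤ 1:
  Count level by level. With function symbols plus/2, pair/2, the terms of depth ≤ k are the 3 constants together with each function applied to depth-≤(k−1) tuples, so N_k = 3 + N_{k-1}^2 + N_{k-1}^2.
  N_0 = 3
  N_1 = 3 + 3^2 + 3^2 = 21
So there are 21 ground terms available for substitution.
Each of y, x ranges independently over the available ground terms, and distinct assignments produce distinct instances.
Number of ground instances = 21^2 = 441.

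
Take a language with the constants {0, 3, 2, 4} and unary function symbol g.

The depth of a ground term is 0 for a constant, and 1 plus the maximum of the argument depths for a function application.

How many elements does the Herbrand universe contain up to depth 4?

Count level by level. With function symbols g/1, the terms of depth ≤ k are the 4 constants together with each function applied to depth-≤(k−1) tuples, so N_k = 4 + N_{k-1}.
N_0 = 4
N_1 = 4 + 4 = 8
N_2 = 4 + 8 = 12
N_3 = 4 + 12 = 16
N_4 = 4 + 16 = 20

20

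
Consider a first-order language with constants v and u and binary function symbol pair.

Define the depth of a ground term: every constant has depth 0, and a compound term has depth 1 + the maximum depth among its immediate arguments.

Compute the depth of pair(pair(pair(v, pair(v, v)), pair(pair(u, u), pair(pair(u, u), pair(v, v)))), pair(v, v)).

depth(pair(v, v)) = 1 + max(0, 0) = 1
depth(pair(v, pair(v, v))) = 1 + max(0, 1) = 2
depth(pair(u, u)) = 1 + max(0, 0) = 1
depth(pair(pair(u, u), pair(v, v))) = 1 + max(1, 1) = 2
depth(pair(pair(u, u), pair(pair(u, u), pair(v, v)))) = 1 + max(1, 2) = 3
depth(pair(pair(v, pair(v, v)), pair(pair(u, u), pair(pair(u, u), pair(v, v))))) = 1 + max(2, 3) = 4
depth(pair(pair(pair(v, pair(v, v)), pair(pair(u, u), pair(pair(u, u), pair(v, v)))), pair(v, v))) = 1 + max(4, 1) = 5

5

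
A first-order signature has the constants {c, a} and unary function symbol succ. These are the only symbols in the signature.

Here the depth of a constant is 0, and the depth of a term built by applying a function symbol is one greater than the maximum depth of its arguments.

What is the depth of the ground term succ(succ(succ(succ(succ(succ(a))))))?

6

depth(succ(a)) = 1 + depth(a) = 1 + 0 = 1
depth(succ(succ(a))) = 1 + depth(succ(a)) = 1 + 1 = 2
depth(succ(succ(succ(a)))) = 1 + depth(succ(succ(a))) = 1 + 2 = 3
depth(succ(succ(succ(succ(a))))) = 1 + depth(succ(succ(succ(a)))) = 1 + 3 = 4
depth(succ(succ(succ(succ(succ(a)))))) = 1 + depth(succ(succ(succ(succ(a))))) = 1 + 4 = 5
depth(succ(succ(succ(succ(succ(succ(a))))))) = 1 + depth(succ(succ(succ(succ(succ(a)))))) = 1 + 5 = 6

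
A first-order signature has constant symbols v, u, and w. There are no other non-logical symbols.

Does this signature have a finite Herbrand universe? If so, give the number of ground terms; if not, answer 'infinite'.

3

There are no function symbols, so every ground term is one of the 3 constants.
The Herbrand universe is {v, u, w}, which is finite with 3 elements.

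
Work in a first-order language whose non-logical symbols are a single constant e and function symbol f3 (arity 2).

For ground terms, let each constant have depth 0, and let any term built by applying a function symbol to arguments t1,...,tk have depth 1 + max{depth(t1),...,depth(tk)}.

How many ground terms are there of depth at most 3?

26

If N_k denotes the number of depth-≤k ground terms, the 1 constant gives N_0 = 1, and each function symbol of arity r contributes N_{k-1}^r new terms at level k: N_k = 1 + N_{k-1}^2.
N_0 = 1
N_1 = 1 + 1^2 = 2
N_2 = 1 + 2^2 = 5
N_3 = 1 + 5^2 = 26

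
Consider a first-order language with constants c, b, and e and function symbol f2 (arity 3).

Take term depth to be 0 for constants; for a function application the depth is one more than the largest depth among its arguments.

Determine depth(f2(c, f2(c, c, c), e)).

2

depth(f2(c, c, c)) = 1 + max(0, 0, 0) = 1
depth(f2(c, f2(c, c, c), e)) = 1 + max(0, 1, 0) = 2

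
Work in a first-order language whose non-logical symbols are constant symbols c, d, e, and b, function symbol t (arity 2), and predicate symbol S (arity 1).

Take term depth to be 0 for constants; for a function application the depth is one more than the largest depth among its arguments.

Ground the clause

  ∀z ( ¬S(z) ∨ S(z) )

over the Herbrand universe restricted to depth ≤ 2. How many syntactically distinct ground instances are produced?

404

Ground terms of depth ≤ 2:
  Write N_k for the number of ground terms of depth ≤ k. A term of depth ≤ k is either a constant or a function symbol applied to arguments of depth ≤ k−1, so N_k = 4 + N_{k-1}^2.
  N_0 = 4
  N_1 = 4 + 4^2 = 20
  N_2 = 4 + 20^2 = 404
So there are 404 ground terms available for substitution.
The variable z ranges independently over the available ground terms, and distinct assignments produce distinct instances.
Number of ground instances = 404.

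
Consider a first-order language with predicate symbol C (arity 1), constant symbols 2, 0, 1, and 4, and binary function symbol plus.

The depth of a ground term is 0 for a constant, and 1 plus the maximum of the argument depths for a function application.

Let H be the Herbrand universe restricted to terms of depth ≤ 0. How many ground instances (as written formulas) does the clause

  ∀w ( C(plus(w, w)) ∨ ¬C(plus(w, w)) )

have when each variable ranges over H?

4

Ground terms of depth ≤ 0:
  Let N_k = |{terms of depth ≤ k}|. Then N_0 = 4 and N_k = 4 + N_{k-1}^2 for k ≥ 1 (one summand per function symbol, arity giving the exponent).
  N_0 = 4
  Explicitly: 2, 0, 1, 4.
So there are 4 ground terms available for substitution.
The body mentions the single quantified variable w; since ground terms form a free algebra, no two substitutions collapse to the same formula.
Number of ground instances = 4.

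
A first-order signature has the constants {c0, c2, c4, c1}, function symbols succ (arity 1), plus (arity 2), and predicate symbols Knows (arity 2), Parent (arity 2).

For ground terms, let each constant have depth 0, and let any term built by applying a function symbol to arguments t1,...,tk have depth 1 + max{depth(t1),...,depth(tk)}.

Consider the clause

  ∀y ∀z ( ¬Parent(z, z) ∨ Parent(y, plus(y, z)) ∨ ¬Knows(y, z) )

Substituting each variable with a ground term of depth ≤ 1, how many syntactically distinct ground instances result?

576

Ground terms of depth ≤ 1:
  Count level by level. With function symbols succ/1, plus/2, the terms of depth ≤ k are the 4 constants together with each function applied to depth-≤(k−1) tuples, so N_k = 4 + N_{k-1} + N_{k-1}^2.
  N_0 = 4
  N_1 = 4 + 4 + 4^2 = 24
So there are 24 ground terms available for substitution.
Each of y, z ranges independently over the available ground terms, and distinct assignments produce distinct instances.
Number of ground instances = 24^2 = 576.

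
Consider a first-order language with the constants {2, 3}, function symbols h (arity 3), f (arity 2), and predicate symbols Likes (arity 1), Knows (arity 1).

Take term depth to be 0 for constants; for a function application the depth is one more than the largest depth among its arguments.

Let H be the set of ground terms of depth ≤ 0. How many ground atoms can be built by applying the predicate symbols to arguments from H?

First count ground terms of depth ≤ 0.
If N_k denotes the number of depth-≤k ground terms, the 2 constants give N_0 = 2, and each function symbol of arity r contributes N_{k-1}^r new terms at level k: N_k = 2 + N_{k-1}^3 + N_{k-1}^2.
N_0 = 2
Explicitly: 2, 3.
So |H| = 2.
A ground atom is a predicate applied to a tuple of terms from H, so the count is the sum over predicates of |H|^arity:
  Likes: 2;  Knows: 2
Total ground atoms: 2 + 2 = 4.

4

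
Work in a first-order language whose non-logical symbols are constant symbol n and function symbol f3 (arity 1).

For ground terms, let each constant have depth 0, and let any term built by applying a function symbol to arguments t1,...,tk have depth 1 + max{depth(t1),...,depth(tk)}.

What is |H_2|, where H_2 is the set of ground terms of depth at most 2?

Write N_k for the number of ground terms of depth ≤ k. A term of depth ≤ k is either a constant or a function symbol applied to arguments of depth ≤ k−1, so N_k = 1 + N_{k-1}.
N_0 = 1
N_1 = 1 + 1 = 2
N_2 = 1 + 2 = 3
Explicitly: n, f3(n), f3(f3(n)).

3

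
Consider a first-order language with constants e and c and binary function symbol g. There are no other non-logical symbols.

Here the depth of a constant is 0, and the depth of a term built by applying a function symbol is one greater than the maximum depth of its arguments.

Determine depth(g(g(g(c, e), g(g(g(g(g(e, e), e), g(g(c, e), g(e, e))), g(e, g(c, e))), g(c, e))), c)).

depth(g(c, e)) = 1 + max(0, 0) = 1
depth(g(e, e)) = 1 + max(0, 0) = 1
depth(g(g(e, e), e)) = 1 + max(1, 0) = 2
depth(g(g(c, e), g(e, e))) = 1 + max(1, 1) = 2
depth(g(g(g(e, e), e), g(g(c, e), g(e, e)))) = 1 + max(2, 2) = 3
depth(g(e, g(c, e))) = 1 + max(0, 1) = 2
depth(g(g(g(g(e, e), e), g(g(c, e), g(e, e))), g(e, g(c, e)))) = 1 + max(3, 2) = 4
depth(g(g(g(g(g(e, e), e), g(g(c, e), g(e, e))), g(e, g(c, e))), g(c, e))) = 1 + max(4, 1) = 5
depth(g(g(c, e), g(g(g(g(g(e, e), e), g(g(c, e), g(e, e))), g(e, g(c, e))), g(c, e)))) = 1 + max(1, 5) = 6
depth(g(g(g(c, e), g(g(g(g(g(e, e), e), g(g(c, e), g(e, e))), g(e, g(c, e))), g(c, e))), c)) = 1 + max(6, 0) = 7

7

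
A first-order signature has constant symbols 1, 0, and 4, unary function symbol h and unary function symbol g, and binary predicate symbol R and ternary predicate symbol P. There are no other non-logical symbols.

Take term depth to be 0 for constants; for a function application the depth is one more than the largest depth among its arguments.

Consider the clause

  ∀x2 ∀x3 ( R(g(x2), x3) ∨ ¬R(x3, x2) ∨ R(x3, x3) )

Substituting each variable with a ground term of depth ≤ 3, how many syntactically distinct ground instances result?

Ground terms of depth ≤ 3:
  Let N_k count ground terms of depth at most k. Each non-constant term of depth ≤ k is some function symbol applied to depth-≤(k−1) arguments, giving N_k = 3 + N_{k-1} + N_{k-1}.
  N_0 = 3
  N_1 = 3 + 3 + 3 = 9
  N_2 = 3 + 9 + 9 = 21
  N_3 = 3 + 21 + 21 = 45
So there are 45 ground terms available for substitution.
Each of x2, x3 ranges independently over the available ground terms, and distinct assignments produce distinct instances.
Number of ground instances = 45^2 = 2025.

2025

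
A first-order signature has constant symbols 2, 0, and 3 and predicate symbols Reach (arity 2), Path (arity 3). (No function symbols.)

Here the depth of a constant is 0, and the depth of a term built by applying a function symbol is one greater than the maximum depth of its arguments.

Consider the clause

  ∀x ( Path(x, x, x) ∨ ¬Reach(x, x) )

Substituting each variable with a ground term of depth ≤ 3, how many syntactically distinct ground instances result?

3

Ground terms of depth ≤ 3:
  With no function symbols every ground term is a constant, so there are exactly 3 ground terms at every depth bound.
  N_0 = 3
  N_1 = 3
  N_2 = 3
  N_3 = 3
  Explicitly: 2, 0, 3.
So there are 3 ground terms available for substitution.
The clause has 1 distinct variable (x), which appears in the body. In the free term algebra distinct substitutions yield syntactically distinct ground instances.
Number of ground instances = 3.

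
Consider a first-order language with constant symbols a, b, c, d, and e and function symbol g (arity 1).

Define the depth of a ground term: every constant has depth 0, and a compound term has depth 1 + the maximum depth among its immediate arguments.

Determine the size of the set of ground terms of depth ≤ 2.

Count level by level. With function symbols g/1, the terms of depth ≤ k are the 5 constants together with each function applied to depth-≤(k−1) tuples, so N_k = 5 + N_{k-1}.
N_0 = 5
N_1 = 5 + 5 = 10
N_2 = 5 + 10 = 15

15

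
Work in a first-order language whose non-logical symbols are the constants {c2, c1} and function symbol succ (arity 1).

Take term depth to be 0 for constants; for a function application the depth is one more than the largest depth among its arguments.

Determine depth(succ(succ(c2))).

2

depth(succ(c2)) = 1 + depth(c2) = 1 + 0 = 1
depth(succ(succ(c2))) = 1 + depth(succ(c2)) = 1 + 1 = 2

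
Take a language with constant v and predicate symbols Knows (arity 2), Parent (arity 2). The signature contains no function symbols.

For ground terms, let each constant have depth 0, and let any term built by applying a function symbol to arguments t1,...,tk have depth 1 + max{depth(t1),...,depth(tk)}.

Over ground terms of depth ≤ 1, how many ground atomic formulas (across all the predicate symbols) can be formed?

First count ground terms of depth ≤ 1.
With no function symbols every ground term is a constant, so there is exactly 1 ground term at every depth bound.
N_0 = 1
N_1 = 1
So |H| = 1.
Ground atoms are formed by filling each argument slot of a predicate with a term from H, so an r-ary predicate gives |H|^r atoms:
  Knows: 1^2 = 1;  Parent: 1^2 = 1
Total ground atoms: 1 + 1 = 2.

2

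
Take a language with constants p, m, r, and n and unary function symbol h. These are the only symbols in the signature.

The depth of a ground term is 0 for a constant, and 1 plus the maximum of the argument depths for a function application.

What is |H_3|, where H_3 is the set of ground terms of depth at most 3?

16

If N_k denotes the number of depth-≤k ground terms, the 4 constants give N_0 = 4, and each function symbol of arity r contributes N_{k-1}^r new terms at level k: N_k = 4 + N_{k-1}.
N_0 = 4
N_1 = 4 + 4 = 8
N_2 = 4 + 8 = 12
N_3 = 4 + 12 = 16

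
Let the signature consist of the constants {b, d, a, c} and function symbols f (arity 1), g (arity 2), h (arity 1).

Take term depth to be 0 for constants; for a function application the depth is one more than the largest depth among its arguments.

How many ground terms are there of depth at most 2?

Count level by level. With function symbols f/1, g/2, h/1, the terms of depth ≤ k are the 4 constants together with each function applied to depth-≤(k−1) tuples, so N_k = 4 + N_{k-1} + N_{k-1}^2 + N_{k-1}.
N_0 = 4
N_1 = 4 + 4 + 4^2 + 4 = 28
N_2 = 4 + 28 + 28^2 + 28 = 844

844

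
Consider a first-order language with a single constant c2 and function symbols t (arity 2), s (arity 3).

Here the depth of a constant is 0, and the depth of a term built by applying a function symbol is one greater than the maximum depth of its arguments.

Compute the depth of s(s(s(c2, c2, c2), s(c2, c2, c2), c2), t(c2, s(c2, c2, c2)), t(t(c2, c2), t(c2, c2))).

depth(s(c2, c2, c2)) = 1 + max(0, 0, 0) = 1
depth(s(s(c2, c2, c2), s(c2, c2, c2), c2)) = 1 + max(1, 1, 0) = 2
depth(t(c2, s(c2, c2, c2))) = 1 + max(0, 1) = 2
depth(t(c2, c2)) = 1 + max(0, 0) = 1
depth(t(t(c2, c2), t(c2, c2))) = 1 + max(1, 1) = 2
depth(s(s(s(c2, c2, c2), s(c2, c2, c2), c2), t(c2, s(c2, c2, c2)), t(t(c2, c2), t(c2, c2)))) = 1 + max(2, 2, 2) = 3

3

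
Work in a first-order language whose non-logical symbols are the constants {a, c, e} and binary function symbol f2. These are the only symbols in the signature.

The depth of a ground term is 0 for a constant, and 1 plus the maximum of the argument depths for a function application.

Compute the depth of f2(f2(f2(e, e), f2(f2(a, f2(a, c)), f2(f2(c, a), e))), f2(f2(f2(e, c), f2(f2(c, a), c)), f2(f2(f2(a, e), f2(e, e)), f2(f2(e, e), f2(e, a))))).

depth(f2(e, e)) = 1 + max(0, 0) = 1
depth(f2(a, c)) = 1 + max(0, 0) = 1
depth(f2(a, f2(a, c))) = 1 + max(0, 1) = 2
depth(f2(c, a)) = 1 + max(0, 0) = 1
depth(f2(f2(c, a), e)) = 1 + max(1, 0) = 2
depth(f2(f2(a, f2(a, c)), f2(f2(c, a), e))) = 1 + max(2, 2) = 3
depth(f2(f2(e, e), f2(f2(a, f2(a, c)), f2(f2(c, a), e)))) = 1 + max(1, 3) = 4
depth(f2(e, c)) = 1 + max(0, 0) = 1
depth(f2(f2(c, a), c)) = 1 + max(1, 0) = 2
depth(f2(f2(e, c), f2(f2(c, a), c))) = 1 + max(1, 2) = 3
depth(f2(a, e)) = 1 + max(0, 0) = 1
depth(f2(f2(a, e), f2(e, e))) = 1 + max(1, 1) = 2
depth(f2(e, a)) = 1 + max(0, 0) = 1
depth(f2(f2(e, e), f2(e, a))) = 1 + max(1, 1) = 2
depth(f2(f2(f2(a, e), f2(e, e)), f2(f2(e, e), f2(e, a)))) = 1 + max(2, 2) = 3
depth(f2(f2(f2(e, c), f2(f2(c, a), c)), f2(f2(f2(a, e), f2(e, e)), f2(f2(e, e), f2(e, a))))) = 1 + max(3, 3) = 4
depth(f2(f2(f2(e, e), f2(f2(a, f2(a, c)), f2(f2(c, a), e))), f2(f2(f2(e, c), f2(f2(c, a), c)), f2(f2(f2(a, e), f2(e, e)), f2(f2(e, e), f2(e, a)))))) = 1 + max(4, 4) = 5

5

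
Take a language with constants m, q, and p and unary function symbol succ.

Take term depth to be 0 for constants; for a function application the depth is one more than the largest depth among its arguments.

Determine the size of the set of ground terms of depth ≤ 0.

3

If N_k denotes the number of depth-≤k ground terms, the 3 constants give N_0 = 3, and each function symbol of arity r contributes N_{k-1}^r new terms at level k: N_k = 3 + N_{k-1}.
N_0 = 3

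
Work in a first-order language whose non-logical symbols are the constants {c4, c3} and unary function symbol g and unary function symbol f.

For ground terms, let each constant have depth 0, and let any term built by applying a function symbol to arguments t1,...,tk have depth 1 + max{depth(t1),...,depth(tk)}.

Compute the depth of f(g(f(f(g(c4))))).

5

depth(g(c4)) = 1 + depth(c4) = 1 + 0 = 1
depth(f(g(c4))) = 1 + depth(g(c4)) = 1 + 1 = 2
depth(f(f(g(c4)))) = 1 + depth(f(g(c4))) = 1 + 2 = 3
depth(g(f(f(g(c4))))) = 1 + depth(f(f(g(c4)))) = 1 + 3 = 4
depth(f(g(f(f(g(c4)))))) = 1 + depth(g(f(f(g(c4))))) = 1 + 4 = 5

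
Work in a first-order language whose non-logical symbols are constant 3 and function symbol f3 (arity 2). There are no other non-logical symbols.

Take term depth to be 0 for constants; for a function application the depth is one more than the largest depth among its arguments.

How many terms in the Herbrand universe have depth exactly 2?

3

Write N_k for the number of ground terms of depth ≤ k. A term of depth ≤ k is either a constant or a function symbol applied to arguments of depth ≤ k−1, so N_k = 1 + N_{k-1}^2.
N_0 = 1
N_1 = 1 + 1^2 = 2
N_2 = 1 + 2^2 = 5
Terms of depth exactly 2: N_2 − N_1 = 5 − 2 = 3.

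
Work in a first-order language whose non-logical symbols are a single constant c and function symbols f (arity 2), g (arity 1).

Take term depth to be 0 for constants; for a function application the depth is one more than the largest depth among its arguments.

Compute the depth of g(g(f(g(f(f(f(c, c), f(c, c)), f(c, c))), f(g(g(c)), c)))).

depth(f(c, c)) = 1 + max(0, 0) = 1
depth(f(f(c, c), f(c, c))) = 1 + max(1, 1) = 2
depth(f(f(f(c, c), f(c, c)), f(c, c))) = 1 + max(2, 1) = 3
depth(g(f(f(f(c, c), f(c, c)), f(c, c)))) = 1 + depth(f(f(f(c, c), f(c, c)), f(c, c))) = 1 + 3 = 4
depth(g(c)) = 1 + depth(c) = 1 + 0 = 1
depth(g(g(c))) = 1 + depth(g(c)) = 1 + 1 = 2
depth(f(g(g(c)), c)) = 1 + max(2, 0) = 3
depth(f(g(f(f(f(c, c), f(c, c)), f(c, c))), f(g(g(c)), c))) = 1 + max(4, 3) = 5
depth(g(f(g(f(f(f(c, c), f(c, c)), f(c, c))), f(g(g(c)), c)))) = 1 + depth(f(g(f(f(f(c, c), f(c, c)), f(c, c))), f(g(g(c)), c))) = 1 + 5 = 6
depth(g(g(f(g(f(f(f(c, c), f(c, c)), f(c, c))), f(g(g(c)), c))))) = 1 + depth(g(f(g(f(f(f(c, c), f(c, c)), f(c, c))), f(g(g(c)), c)))) = 1 + 6 = 7

7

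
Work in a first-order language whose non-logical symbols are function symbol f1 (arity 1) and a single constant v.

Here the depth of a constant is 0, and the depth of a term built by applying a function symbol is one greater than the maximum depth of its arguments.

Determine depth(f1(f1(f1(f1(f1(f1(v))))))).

6

depth(f1(v)) = 1 + depth(v) = 1 + 0 = 1
depth(f1(f1(v))) = 1 + depth(f1(v)) = 1 + 1 = 2
depth(f1(f1(f1(v)))) = 1 + depth(f1(f1(v))) = 1 + 2 = 3
depth(f1(f1(f1(f1(v))))) = 1 + depth(f1(f1(f1(v)))) = 1 + 3 = 4
depth(f1(f1(f1(f1(f1(v)))))) = 1 + depth(f1(f1(f1(f1(v))))) = 1 + 4 = 5
depth(f1(f1(f1(f1(f1(f1(v))))))) = 1 + depth(f1(f1(f1(f1(f1(v)))))) = 1 + 5 = 6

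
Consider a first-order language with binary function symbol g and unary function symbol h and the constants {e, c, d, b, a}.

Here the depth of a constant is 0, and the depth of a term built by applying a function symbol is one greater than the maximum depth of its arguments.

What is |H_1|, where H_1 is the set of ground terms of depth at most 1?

Let N_k count ground terms of depth at most k. Each non-constant term of depth ≤ k is some function symbol applied to depth-≤(k−1) arguments, giving N_k = 5 + N_{k-1}^2 + N_{k-1}.
N_0 = 5
N_1 = 5 + 5^2 + 5 = 35

35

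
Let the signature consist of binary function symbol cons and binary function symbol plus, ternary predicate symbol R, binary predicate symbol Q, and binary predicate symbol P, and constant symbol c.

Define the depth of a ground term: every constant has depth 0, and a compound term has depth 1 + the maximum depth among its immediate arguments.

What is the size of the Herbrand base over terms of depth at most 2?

7581

First count ground terms of depth ≤ 2.
If N_k denotes the number of depth-≤k ground terms, the 1 constant gives N_0 = 1, and each function symbol of arity r contributes N_{k-1}^r new terms at level k: N_k = 1 + N_{k-1}^2 + N_{k-1}^2.
N_0 = 1
N_1 = 1 + 1^2 + 1^2 = 3
N_2 = 1 + 3^2 + 3^2 = 19
So |H| = 19.
Each predicate of arity r yields |H|^r ground atoms (one per choice of an r-tuple from H):
  R: 19^3 = 6859;  Q: 19^2 = 361;  P: 19^2 = 361
Total ground atoms: 6859 + 361 + 361 = 7581.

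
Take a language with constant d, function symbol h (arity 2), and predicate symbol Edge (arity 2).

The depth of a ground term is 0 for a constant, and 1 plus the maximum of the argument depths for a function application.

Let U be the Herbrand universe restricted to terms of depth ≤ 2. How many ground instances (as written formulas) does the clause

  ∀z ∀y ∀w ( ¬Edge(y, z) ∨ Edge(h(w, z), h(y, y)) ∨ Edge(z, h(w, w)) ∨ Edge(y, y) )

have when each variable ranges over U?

125

Ground terms of depth ≤ 2:
  Let N_k count ground terms of depth at most k. Each non-constant term of depth ≤ k is some function symbol applied to depth-≤(k−1) arguments, giving N_k = 1 + N_{k-1}^2.
  N_0 = 1
  N_1 = 1 + 1^2 = 2
  N_2 = 1 + 2^2 = 5
So there are 5 ground terms available for substitution.
There are 3 variables to instantiate (z, y, w), each occurring in at least one literal, so different choices give different ground instances.
Number of ground instances = 5^3 = 125.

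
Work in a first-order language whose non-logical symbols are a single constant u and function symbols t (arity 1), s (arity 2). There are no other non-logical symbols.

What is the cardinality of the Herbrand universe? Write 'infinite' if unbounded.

The signature has at least one function symbol (t, arity 1) and at least one constant (u).
Iterating t gives infinitely many distinct ground terms: u, t(u), t(t(u)), ...
So the Herbrand universe is infinite.

infinite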